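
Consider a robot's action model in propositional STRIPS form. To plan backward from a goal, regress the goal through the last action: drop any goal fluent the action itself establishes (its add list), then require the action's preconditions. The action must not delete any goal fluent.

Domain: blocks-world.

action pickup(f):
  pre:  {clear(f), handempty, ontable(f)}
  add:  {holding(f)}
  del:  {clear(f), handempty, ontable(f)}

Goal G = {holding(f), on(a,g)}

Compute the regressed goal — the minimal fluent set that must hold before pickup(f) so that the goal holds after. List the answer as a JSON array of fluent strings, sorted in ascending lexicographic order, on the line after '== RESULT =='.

Regress:
  G ∩ del = {}  (empty — regression defined)
  G \ add = {holding(f), on(a,g)} \ {holding(f)} = {on(a,g)}
  ∪ pre   = {on(a,g)} ∪ {clear(f), handempty, ontable(f)}
          = {clear(f), handempty, on(a,g), ontable(f)}

== RESULT ==
["clear(f)", "handempty", "on(a,g)", "ontable(f)"]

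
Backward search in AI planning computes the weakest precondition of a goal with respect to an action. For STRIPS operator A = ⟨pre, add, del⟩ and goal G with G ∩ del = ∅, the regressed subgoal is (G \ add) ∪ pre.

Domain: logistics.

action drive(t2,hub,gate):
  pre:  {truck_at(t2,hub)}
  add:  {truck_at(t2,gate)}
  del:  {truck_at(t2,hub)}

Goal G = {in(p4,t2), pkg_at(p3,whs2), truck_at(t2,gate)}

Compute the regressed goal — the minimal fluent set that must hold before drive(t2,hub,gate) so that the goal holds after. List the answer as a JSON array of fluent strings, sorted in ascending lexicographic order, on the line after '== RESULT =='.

Compute (G \ add) ∪ pre:
  G ∩ del = {}  (empty — regression defined)
  G \ add = {in(p4,t2), pkg_at(p3,whs2), truck_at(t2,gate)} \ {truck_at(t2,gate)} = {in(p4,t2), pkg_at(p3,whs2)}
  ∪ pre   = {in(p4,t2), pkg_at(p3,whs2)} ∪ {truck_at(t2,hub)}
          = {in(p4,t2), pkg_at(p3,whs2), truck_at(t2,hub)}

== RESULT ==
["in(p4,t2)", "pkg_at(p3,whs2)", "truck_at(t2,hub)"]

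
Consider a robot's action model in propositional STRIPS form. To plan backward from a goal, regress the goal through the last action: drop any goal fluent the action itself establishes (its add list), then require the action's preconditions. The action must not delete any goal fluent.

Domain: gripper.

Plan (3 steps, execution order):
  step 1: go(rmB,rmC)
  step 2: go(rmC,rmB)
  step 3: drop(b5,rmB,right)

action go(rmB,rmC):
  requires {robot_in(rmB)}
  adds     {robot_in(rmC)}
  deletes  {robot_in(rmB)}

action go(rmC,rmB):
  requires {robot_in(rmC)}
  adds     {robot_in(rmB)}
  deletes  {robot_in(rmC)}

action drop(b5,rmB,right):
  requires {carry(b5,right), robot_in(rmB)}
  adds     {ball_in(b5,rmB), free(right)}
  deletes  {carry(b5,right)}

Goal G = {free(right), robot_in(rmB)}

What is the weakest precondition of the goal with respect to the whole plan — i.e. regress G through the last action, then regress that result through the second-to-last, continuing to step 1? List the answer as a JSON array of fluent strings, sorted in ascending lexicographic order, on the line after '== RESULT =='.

Work backward from the goal:
  through step 3 (drop(b5,rmB,right)): drop {free(right)}, keep {robot_in(rmB)}, require {carry(b5,right), robot_in(rmB)}
    → {carry(b5,right), robot_in(rmB)}
  through step 2 (go(rmC,rmB)): drop {robot_in(rmB)}, keep {carry(b5,right)}, require {robot_in(rmC)}
    → {carry(b5,right), robot_in(rmC)}
  through step 1 (go(rmB,rmC)): drop {robot_in(rmC)}, keep {carry(b5,right)}, require {robot_in(rmB)}
    → {carry(b5,right), robot_in(rmB)}

== RESULT ==
["carry(b5,right)", "robot_in(rmB)"]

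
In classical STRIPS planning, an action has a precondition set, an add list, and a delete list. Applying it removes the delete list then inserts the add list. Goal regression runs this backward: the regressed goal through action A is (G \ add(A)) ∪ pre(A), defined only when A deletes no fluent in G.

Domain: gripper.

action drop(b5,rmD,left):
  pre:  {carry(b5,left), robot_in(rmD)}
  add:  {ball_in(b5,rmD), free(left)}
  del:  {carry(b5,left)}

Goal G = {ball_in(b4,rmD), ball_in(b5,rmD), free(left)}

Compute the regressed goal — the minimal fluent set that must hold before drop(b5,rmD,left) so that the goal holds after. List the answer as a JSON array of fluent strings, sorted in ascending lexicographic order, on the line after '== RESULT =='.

Regress:
  G ∩ del = {}  (empty — regression defined)
  G \ add = {ball_in(b4,rmD), ball_in(b5,rmD), free(left)} \ {ball_in(b5,rmD), free(left)} = {ball_in(b4,rmD)}
  ∪ pre   = {ball_in(b4,rmD)} ∪ {carry(b5,left), robot_in(rmD)}
          = {ball_in(b4,rmD), carry(b5,left), robot_in(rmD)}

== RESULT ==
["ball_in(b4,rmD)", "carry(b5,left)", "robot_in(rmD)"]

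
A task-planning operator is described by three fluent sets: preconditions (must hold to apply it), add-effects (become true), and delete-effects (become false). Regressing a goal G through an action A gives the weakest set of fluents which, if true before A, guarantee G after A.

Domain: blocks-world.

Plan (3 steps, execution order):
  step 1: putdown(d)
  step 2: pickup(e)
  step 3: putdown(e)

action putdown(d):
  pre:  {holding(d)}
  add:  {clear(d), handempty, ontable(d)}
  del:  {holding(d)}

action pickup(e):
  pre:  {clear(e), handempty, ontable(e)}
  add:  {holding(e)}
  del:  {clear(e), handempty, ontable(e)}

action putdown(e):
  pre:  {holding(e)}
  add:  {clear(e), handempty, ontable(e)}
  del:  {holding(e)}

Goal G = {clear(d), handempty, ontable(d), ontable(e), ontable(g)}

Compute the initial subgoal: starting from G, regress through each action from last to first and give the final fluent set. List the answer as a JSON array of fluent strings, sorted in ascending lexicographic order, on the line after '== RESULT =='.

Work backward from the goal:
  through step 3 (putdown(e)): drop {handempty, ontable(e)}, keep {clear(d), ontable(d), ontable(g)}, require {holding(e)}
    → {clear(d), holding(e), ontable(d), ontable(g)}
  through step 2 (pickup(e)): drop {holding(e)}, keep {clear(d), ontable(d), ontable(g)}, require {clear(e), handempty, ontable(e)}
    → {clear(d), clear(e), handempty, ontable(d), ontable(e), ontable(g)}
  through step 1 (putdown(d)): drop {clear(d), handempty, ontable(d)}, keep {clear(e), ontable(e), ontable(g)}, require {holding(d)}
    → {clear(e), holding(d), ontable(e), ontable(g)}

== RESULT ==
["clear(e)", "holding(d)", "ontable(e)", "ontable(g)"]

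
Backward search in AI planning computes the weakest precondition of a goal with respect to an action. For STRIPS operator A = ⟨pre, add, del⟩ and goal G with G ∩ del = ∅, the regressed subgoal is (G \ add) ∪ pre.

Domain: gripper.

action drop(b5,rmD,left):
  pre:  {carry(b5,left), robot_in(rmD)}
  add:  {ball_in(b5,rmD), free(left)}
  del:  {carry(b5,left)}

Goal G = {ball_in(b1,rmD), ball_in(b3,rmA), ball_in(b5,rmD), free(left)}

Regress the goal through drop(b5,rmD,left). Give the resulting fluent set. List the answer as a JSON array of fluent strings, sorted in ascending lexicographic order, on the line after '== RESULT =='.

Regress:
  G ∩ del = {}  (empty — regression defined)
  G \ add = {ball_in(b1,rmD), ball_in(b3,rmA), ball_in(b5,rmD), free(left)} \ {ball_in(b5,rmD), free(left)} = {ball_in(b1,rmD), ball_in(b3,rmA)}
  ∪ pre   = {ball_in(b1,rmD), ball_in(b3,rmA)} ∪ {carry(b5,left), robot_in(rmD)}
          = {ball_in(b1,rmD), ball_in(b3,rmA), carry(b5,left), robot_in(rmD)}

== RESULT ==
["ball_in(b1,rmD)", "ball_in(b3,rmA)", "carry(b5,left)", "robot_in(rmD)"]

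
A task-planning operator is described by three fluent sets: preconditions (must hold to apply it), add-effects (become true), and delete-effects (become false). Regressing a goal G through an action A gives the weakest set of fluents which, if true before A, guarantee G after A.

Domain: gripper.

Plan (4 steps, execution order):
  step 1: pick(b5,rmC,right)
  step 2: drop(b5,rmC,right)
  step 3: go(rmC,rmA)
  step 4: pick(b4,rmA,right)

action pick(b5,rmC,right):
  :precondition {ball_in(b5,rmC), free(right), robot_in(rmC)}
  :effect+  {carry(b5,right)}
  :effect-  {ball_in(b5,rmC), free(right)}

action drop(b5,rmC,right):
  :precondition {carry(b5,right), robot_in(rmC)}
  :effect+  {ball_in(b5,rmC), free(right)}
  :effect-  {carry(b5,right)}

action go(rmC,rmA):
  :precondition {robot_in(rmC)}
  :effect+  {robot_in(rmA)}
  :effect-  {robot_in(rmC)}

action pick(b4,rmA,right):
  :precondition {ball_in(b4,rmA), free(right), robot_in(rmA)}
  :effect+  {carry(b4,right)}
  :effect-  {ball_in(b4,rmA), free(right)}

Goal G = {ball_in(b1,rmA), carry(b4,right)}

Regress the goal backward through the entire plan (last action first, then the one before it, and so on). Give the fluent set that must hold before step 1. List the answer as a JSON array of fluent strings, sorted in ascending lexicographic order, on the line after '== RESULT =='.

Regress step by step:
  through step 4 (pick(b4,rmA,right)): drop {carry(b4,right)}, keep {ball_in(b1,rmA)}, require {ball_in(b4,rmA), free(right), robot_in(rmA)}
    → {ball_in(b1,rmA), ball_in(b4,rmA), free(right), robot_in(rmA)}
  through step 3 (go(rmC,rmA)): drop {robot_in(rmA)}, keep {ball_in(b1,rmA), ball_in(b4,rmA), free(right)}, require {robot_in(rmC)}
    → {ball_in(b1,rmA), ball_in(b4,rmA), free(right), robot_in(rmC)}
  through step 2 (drop(b5,rmC,right)): drop {free(right)}, keep {ball_in(b1,rmA), ball_in(b4,rmA), robot_in(rmC)}, require {carry(b5,right), robot_in(rmC)}
    → {ball_in(b1,rmA), ball_in(b4,rmA), carry(b5,right), robot_in(rmC)}
  through step 1 (pick(b5,rmC,right)): drop {carry(b5,right)}, keep {ball_in(b1,rmA), ball_in(b4,rmA), robot_in(rmC)}, require {ball_in(b5,rmC), free(right), robot_in(rmC)}
    → {ball_in(b1,rmA), ball_in(b4,rmA), ball_in(b5,rmC), free(right), robot_in(rmC)}

== RESULT ==
["ball_in(b1,rmA)", "ball_in(b4,rmA)", "ball_in(b5,rmC)", "free(right)", "robot_in(rmC)"]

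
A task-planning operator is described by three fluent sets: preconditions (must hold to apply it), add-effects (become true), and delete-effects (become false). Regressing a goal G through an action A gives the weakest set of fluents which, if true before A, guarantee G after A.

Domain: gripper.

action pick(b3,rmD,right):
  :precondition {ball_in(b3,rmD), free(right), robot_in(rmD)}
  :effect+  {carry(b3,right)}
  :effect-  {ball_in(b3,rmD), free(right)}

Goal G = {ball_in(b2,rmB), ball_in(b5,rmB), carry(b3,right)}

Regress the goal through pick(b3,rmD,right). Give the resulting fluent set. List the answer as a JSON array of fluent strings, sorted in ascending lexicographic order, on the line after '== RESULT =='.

Regress:
  G ∩ del = {}  (empty — regression defined)
  G \ add = {ball_in(b2,rmB), ball_in(b5,rmB), carry(b3,right)} \ {carry(b3,right)} = {ball_in(b2,rmB), ball_in(b5,rmB)}
  ∪ pre   = {ball_in(b2,rmB), ball_in(b5,rmB)} ∪ {ball_in(b3,rmD), free(right), robot_in(rmD)}
          = {ball_in(b2,rmB), ball_in(b3,rmD), ball_in(b5,rmB), free(right), robot_in(rmD)}

== RESULT ==
["ball_in(b2,rmB)", "ball_in(b3,rmD)", "ball_in(b5,rmB)", "free(right)", "robot_in(rmD)"]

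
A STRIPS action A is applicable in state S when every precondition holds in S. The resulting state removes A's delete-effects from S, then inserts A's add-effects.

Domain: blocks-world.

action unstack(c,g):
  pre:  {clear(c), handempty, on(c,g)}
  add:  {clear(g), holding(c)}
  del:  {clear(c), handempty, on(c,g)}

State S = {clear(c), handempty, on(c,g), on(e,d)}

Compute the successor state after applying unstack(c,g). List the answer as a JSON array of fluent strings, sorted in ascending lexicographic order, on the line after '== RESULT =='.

Progress:
  pre ⊆ S: {clear(c), handempty, on(c,g)} ⊆ S  — applicable
  S \ del = {on(e,d)}
  ∪ add   = {clear(g), holding(c), on(e,d)}

== RESULT ==
["clear(g)", "holding(c)", "on(e,d)"]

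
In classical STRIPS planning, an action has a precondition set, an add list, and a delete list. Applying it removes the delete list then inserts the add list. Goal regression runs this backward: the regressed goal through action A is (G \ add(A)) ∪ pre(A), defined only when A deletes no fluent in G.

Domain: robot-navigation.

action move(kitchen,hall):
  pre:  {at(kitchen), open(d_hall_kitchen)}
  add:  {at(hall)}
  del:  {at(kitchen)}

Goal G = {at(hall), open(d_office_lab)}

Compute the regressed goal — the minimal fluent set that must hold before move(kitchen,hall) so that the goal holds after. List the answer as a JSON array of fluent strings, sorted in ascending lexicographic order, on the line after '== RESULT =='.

Regress:
  G ∩ del = {}  (empty — regression defined)
  G \ add = {at(hall), open(d_office_lab)} \ {at(hall)} = {open(d_office_lab)}
  ∪ pre   = {open(d_office_lab)} ∪ {at(kitchen), open(d_hall_kitchen)}
          = {at(kitchen), open(d_hall_kitchen), open(d_office_lab)}

== RESULT ==
["at(kitchen)", "open(d_hall_kitchen)", "open(d_office_lab)"]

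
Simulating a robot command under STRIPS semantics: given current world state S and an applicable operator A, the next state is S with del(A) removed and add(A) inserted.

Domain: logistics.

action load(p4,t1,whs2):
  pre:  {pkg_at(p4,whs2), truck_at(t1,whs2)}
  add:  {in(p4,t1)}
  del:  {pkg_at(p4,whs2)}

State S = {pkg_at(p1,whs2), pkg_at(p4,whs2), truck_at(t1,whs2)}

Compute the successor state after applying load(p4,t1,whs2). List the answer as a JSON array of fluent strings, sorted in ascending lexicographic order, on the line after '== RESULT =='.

Progress:
  pre ⊆ S: {pkg_at(p4,whs2), truck_at(t1,whs2)} ⊆ S  — applicable
  S \ del = {pkg_at(p1,whs2), truck_at(t1,whs2)}
  ∪ add   = {in(p4,t1), pkg_at(p1,whs2), truck_at(t1,whs2)}

== RESULT ==
["in(p4,t1)", "pkg_at(p1,whs2)", "truck_at(t1,whs2)"]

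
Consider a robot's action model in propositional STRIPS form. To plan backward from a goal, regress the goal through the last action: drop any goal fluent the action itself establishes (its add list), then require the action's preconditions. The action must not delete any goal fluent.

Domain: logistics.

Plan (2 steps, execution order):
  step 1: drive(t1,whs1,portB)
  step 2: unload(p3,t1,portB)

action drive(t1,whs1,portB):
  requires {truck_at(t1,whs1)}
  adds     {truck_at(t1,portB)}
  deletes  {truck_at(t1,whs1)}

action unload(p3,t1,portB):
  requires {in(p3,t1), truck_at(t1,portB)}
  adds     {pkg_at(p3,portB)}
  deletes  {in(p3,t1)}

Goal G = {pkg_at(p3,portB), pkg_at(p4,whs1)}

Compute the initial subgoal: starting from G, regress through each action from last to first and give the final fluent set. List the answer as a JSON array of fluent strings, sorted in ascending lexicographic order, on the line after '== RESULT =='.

Work backward from the goal:
  through step 2 (unload(p3,t1,portB)): drop {pkg_at(p3,portB)}, keep {pkg_at(p4,whs1)}, require {in(p3,t1), truck_at(t1,portB)}
    → {in(p3,t1), pkg_at(p4,whs1), truck_at(t1,portB)}
  through step 1 (drive(t1,whs1,portB)): drop {truck_at(t1,portB)}, keep {in(p3,t1), pkg_at(p4,whs1)}, require {truck_at(t1,whs1)}
    → {in(p3,t1), pkg_at(p4,whs1), truck_at(t1,whs1)}

== RESULT ==
["in(p3,t1)", "pkg_at(p4,whs1)", "truck_at(t1,whs1)"]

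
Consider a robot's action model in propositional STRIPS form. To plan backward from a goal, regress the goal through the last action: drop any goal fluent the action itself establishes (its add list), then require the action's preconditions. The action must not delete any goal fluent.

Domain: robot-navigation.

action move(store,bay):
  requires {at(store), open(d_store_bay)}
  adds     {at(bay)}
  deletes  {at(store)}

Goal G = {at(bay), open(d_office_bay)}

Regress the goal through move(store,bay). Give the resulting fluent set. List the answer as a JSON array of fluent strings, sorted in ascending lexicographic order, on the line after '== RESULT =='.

Regress:
  G ∩ del = {}  (empty — regression defined)
  G \ add = {at(bay), open(d_office_bay)} \ {at(bay)} = {open(d_office_bay)}
  ∪ pre   = {open(d_office_bay)} ∪ {at(store), open(d_store_bay)}
          = {at(store), open(d_office_bay), open(d_store_bay)}

== RESULT ==
["at(store)", "open(d_office_bay)", "open(d_store_bay)"]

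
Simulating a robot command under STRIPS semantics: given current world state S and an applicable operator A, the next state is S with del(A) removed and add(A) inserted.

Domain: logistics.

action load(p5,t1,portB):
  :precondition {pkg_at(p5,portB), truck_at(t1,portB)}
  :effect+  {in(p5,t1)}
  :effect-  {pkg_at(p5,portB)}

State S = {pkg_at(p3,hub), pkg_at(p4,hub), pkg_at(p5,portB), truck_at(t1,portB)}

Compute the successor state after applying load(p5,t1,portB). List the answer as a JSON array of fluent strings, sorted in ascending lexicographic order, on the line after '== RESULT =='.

Progress:
  pre ⊆ S: {pkg_at(p5,portB), truck_at(t1,portB)} ⊆ S  — applicable
  S \ del = {pkg_at(p3,hub), pkg_at(p4,hub), truck_at(t1,portB)}
  ∪ add   = {in(p5,t1), pkg_at(p3,hub), pkg_at(p4,hub), truck_at(t1,portB)}

== RESULT ==
["in(p5,t1)", "pkg_at(p3,hub)", "pkg_at(p4,hub)", "truck_at(t1,portB)"]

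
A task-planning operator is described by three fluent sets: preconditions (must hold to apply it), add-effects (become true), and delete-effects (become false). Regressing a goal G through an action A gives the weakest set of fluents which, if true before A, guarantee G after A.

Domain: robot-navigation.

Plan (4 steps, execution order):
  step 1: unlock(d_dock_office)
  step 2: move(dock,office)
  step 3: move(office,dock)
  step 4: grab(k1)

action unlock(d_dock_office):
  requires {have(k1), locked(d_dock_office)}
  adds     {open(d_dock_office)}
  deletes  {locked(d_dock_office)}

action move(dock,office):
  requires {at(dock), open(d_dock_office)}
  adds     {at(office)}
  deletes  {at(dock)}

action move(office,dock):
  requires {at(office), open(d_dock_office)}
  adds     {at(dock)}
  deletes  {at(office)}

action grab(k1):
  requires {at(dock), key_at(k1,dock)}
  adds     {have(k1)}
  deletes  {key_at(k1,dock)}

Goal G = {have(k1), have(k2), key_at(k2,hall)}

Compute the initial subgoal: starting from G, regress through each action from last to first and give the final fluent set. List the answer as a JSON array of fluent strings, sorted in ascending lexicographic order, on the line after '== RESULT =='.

Regress step by step:
  through step 4 (grab(k1)): drop {have(k1)}, keep {have(k2), key_at(k2,hall)}, require {at(dock), key_at(k1,dock)}
    → {at(dock), have(k2), key_at(k1,dock), key_at(k2,hall)}
  through step 3 (move(office,dock)): drop {at(dock)}, keep {have(k2), key_at(k1,dock), key_at(k2,hall)}, require {at(office), open(d_dock_office)}
    → {at(office), have(k2), key_at(k1,dock), key_at(k2,hall), open(d_dock_office)}
  through step 2 (move(dock,office)): drop {at(office)}, keep {have(k2), key_at(k1,dock), key_at(k2,hall), open(d_dock_office)}, require {at(dock), open(d_dock_office)}
    → {at(dock), have(k2), key_at(k1,dock), key_at(k2,hall), open(d_dock_office)}
  through step 1 (unlock(d_dock_office)): drop {open(d_dock_office)}, keep {at(dock), have(k2), key_at(k1,dock), key_at(k2,hall)}, require {have(k1), locked(d_dock_office)}
    → {at(dock), have(k1), have(k2), key_at(k1,dock), key_at(k2,hall), locked(d_dock_office)}

== RESULT ==
["at(dock)", "have(k1)", "have(k2)", "key_at(k1,dock)", "key_at(k2,hall)", "locked(d_dock_office)"]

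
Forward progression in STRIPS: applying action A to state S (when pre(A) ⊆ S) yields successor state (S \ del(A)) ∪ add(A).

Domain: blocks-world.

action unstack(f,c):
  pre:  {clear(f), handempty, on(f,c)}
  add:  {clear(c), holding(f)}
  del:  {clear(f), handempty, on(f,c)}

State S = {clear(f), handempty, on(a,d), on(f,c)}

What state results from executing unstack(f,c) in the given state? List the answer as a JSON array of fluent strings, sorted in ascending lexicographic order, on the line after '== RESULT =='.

Compute (S \ del) ∪ add:
  pre ⊆ S: {clear(f), handempty, on(f,c)} ⊆ S  — applicable
  S \ del = {on(a,d)}
  ∪ add   = {clear(c), holding(f), on(a,d)}

== RESULT ==
["clear(c)", "holding(f)", "on(a,d)"]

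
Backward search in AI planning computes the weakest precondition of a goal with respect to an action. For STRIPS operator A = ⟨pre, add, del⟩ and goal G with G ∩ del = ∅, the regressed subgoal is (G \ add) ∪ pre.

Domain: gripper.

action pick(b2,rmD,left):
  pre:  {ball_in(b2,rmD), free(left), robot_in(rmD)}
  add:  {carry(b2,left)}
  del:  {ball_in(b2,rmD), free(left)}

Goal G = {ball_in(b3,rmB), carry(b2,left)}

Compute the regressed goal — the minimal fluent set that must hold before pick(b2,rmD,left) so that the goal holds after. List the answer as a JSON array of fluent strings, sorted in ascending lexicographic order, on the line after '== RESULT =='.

Compute (G \ add) ∪ pre:
  G ∩ del = {}  (empty — regression defined)
  G \ add = {ball_in(b3,rmB), carry(b2,left)} \ {carry(b2,left)} = {ball_in(b3,rmB)}
  ∪ pre   = {ball_in(b3,rmB)} ∪ {ball_in(b2,rmD), free(left), robot_in(rmD)}
          = {ball_in(b2,rmD), ball_in(b3,rmB), free(left), robot_in(rmD)}

== RESULT ==
["ball_in(b2,rmD)", "ball_in(b3,rmB)", "free(left)", "robot_in(rmD)"]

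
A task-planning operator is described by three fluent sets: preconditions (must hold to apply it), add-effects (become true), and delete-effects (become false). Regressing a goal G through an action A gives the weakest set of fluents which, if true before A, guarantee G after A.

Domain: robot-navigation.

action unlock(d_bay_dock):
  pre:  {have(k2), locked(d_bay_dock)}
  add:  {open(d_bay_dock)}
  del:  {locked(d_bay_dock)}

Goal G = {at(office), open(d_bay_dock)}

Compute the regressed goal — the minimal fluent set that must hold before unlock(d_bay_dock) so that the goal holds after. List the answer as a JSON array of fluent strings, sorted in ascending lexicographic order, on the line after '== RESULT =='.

Regress:
  G ∩ del = {}  (empty — regression defined)
  G \ add = {at(office), open(d_bay_dock)} \ {open(d_bay_dock)} = {at(office)}
  ∪ pre   = {at(office)} ∪ {have(k2), locked(d_bay_dock)}
          = {at(office), have(k2), locked(d_bay_dock)}

== RESULT ==
["at(office)", "have(k2)", "locked(d_bay_dock)"]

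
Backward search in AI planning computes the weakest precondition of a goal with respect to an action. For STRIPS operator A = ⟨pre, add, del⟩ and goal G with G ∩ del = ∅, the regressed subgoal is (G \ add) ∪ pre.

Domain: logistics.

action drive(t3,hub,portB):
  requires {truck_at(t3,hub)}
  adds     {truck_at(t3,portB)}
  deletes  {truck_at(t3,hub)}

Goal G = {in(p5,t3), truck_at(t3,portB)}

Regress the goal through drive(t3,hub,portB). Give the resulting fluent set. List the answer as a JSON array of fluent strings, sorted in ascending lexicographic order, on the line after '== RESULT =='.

Compute (G \ add) ∪ pre:
  G ∩ del = {}  (empty — regression defined)
  G \ add = {in(p5,t3), truck_at(t3,portB)} \ {truck_at(t3,portB)} = {in(p5,t3)}
  ∪ pre   = {in(p5,t3)} ∪ {truck_at(t3,hub)}
          = {in(p5,t3), truck_at(t3,hub)}

== RESULT ==
["in(p5,t3)", "truck_at(t3,hub)"]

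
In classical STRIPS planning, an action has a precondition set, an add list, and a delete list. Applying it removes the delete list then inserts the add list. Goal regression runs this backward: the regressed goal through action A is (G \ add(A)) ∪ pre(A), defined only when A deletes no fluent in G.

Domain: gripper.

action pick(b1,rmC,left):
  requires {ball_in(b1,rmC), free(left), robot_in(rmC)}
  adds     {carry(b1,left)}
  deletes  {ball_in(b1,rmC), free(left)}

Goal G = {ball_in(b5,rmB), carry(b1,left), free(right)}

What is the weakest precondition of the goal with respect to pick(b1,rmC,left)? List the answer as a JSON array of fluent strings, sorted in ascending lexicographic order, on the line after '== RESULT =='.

Compute (G \ add) ∪ pre:
  G ∩ del = {}  (empty — regression defined)
  G \ add = {ball_in(b5,rmB), carry(b1,left), free(right)} \ {carry(b1,left)} = {ball_in(b5,rmB), free(right)}
  ∪ pre   = {ball_in(b5,rmB), free(right)} ∪ {ball_in(b1,rmC), free(left), robot_in(rmC)}
          = {ball_in(b1,rmC), ball_in(b5,rmB), free(left), free(right), robot_in(rmC)}

== RESULT ==
["ball_in(b1,rmC)", "ball_in(b5,rmB)", "free(left)", "free(right)", "robot_in(rmC)"]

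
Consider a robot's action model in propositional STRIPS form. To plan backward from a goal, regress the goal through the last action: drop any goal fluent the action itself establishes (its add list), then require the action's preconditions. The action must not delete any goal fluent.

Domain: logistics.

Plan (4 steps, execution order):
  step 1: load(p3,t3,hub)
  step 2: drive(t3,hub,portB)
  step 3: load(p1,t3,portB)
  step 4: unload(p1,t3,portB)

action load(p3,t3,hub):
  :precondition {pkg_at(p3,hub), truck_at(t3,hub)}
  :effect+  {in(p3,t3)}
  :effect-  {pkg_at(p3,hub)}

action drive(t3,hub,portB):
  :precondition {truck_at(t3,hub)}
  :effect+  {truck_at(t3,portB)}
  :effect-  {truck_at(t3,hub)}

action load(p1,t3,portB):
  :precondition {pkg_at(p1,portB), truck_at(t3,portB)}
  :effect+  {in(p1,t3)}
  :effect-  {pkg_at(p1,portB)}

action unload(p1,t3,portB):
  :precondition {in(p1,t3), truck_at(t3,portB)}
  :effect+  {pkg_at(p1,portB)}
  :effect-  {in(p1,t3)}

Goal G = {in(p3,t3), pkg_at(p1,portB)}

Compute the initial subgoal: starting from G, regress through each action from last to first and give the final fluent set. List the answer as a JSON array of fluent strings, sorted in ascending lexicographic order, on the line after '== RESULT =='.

Regress step by step:
  through step 4 (unload(p1,t3,portB)): drop {pkg_at(p1,portB)}, keep {in(p3,t3)}, require {in(p1,t3), truck_at(t3,portB)}
    → {in(p1,t3), in(p3,t3), truck_at(t3,portB)}
  through step 3 (load(p1,t3,portB)): drop {in(p1,t3)}, keep {in(p3,t3), truck_at(t3,portB)}, require {pkg_at(p1,portB), truck_at(t3,portB)}
    → {in(p3,t3), pkg_at(p1,portB), truck_at(t3,portB)}
  through step 2 (drive(t3,hub,portB)): drop {truck_at(t3,portB)}, keep {in(p3,t3), pkg_at(p1,portB)}, require {truck_at(t3,hub)}
    → {in(p3,t3), pkg_at(p1,portB), truck_at(t3,hub)}
  through step 1 (load(p3,t3,hub)): drop {in(p3,t3)}, keep {pkg_at(p1,portB), truck_at(t3,hub)}, require {pkg_at(p3,hub), truck_at(t3,hub)}
    → {pkg_at(p1,portB), pkg_at(p3,hub), truck_at(t3,hub)}

== RESULT ==
["pkg_at(p1,portB)", "pkg_at(p3,hub)", "truck_at(t3,hub)"]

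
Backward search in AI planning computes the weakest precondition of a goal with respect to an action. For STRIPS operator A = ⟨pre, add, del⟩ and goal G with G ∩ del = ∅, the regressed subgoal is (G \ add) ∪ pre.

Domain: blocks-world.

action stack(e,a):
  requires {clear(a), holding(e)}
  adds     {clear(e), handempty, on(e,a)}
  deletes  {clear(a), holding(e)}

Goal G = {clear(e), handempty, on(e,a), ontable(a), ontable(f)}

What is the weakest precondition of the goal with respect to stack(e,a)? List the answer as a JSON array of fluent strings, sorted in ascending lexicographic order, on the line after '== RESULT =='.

Regress:
  G ∩ del = {}  (empty — regression defined)
  G \ add = {clear(e), handempty, on(e,a), ontable(a), ontable(f)} \ {clear(e), handempty, on(e,a)} = {ontable(a), ontable(f)}
  ∪ pre   = {ontable(a), ontable(f)} ∪ {clear(a), holding(e)}
          = {clear(a), holding(e), ontable(a), ontable(f)}

== RESULT ==
["clear(a)", "holding(e)", "ontable(a)", "ontable(f)"]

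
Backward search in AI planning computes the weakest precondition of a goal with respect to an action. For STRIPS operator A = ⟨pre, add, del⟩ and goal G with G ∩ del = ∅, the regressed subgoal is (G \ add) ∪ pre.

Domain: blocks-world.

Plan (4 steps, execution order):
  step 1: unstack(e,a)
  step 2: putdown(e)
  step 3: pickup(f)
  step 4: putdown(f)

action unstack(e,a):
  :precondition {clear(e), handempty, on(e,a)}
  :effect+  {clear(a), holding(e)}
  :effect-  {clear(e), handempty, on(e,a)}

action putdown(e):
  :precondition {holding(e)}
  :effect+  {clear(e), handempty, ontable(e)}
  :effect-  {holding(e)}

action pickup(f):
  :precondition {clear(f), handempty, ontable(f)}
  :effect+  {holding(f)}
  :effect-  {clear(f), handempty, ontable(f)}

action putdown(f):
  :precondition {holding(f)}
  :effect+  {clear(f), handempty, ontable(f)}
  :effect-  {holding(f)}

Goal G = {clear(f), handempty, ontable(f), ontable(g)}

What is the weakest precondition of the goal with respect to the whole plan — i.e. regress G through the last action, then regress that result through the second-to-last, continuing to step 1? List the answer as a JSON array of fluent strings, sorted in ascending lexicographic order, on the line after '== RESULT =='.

Work backward from the goal:
  through step 4 (putdown(f)): drop {clear(f), handempty, ontable(f)}, keep {ontable(g)}, require {holding(f)}
    → {holding(f), ontable(g)}
  through step 3 (pickup(f)): drop {holding(f)}, keep {ontable(g)}, require {clear(f), handempty, ontable(f)}
    → {clear(f), handempty, ontable(f), ontable(g)}
  through step 2 (putdown(e)): drop {handempty}, keep {clear(f), ontable(f), ontable(g)}, require {holding(e)}
    → {clear(f), holding(e), ontable(f), ontable(g)}
  through step 1 (unstack(e,a)): drop {holding(e)}, keep {clear(f), ontable(f), ontable(g)}, require {clear(e), handempty, on(e,a)}
    → {clear(e), clear(f), handempty, on(e,a), ontable(f), ontable(g)}

== RESULT ==
["clear(e)", "clear(f)", "handempty", "on(e,a)", "ontable(f)", "ontable(g)"]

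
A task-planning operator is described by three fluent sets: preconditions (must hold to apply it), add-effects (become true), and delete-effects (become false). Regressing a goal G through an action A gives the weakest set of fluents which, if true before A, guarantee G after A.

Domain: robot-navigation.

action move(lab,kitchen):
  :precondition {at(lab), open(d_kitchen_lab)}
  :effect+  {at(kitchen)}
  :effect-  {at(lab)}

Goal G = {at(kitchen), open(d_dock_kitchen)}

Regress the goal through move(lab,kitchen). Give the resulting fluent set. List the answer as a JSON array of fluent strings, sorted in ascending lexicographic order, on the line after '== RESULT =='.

Compute (G \ add) ∪ pre:
  G ∩ del = {}  (empty — regression defined)
  G \ add = {at(kitchen), open(d_dock_kitchen)} \ {at(kitchen)} = {open(d_dock_kitchen)}
  ∪ pre   = {open(d_dock_kitchen)} ∪ {at(lab), open(d_kitchen_lab)}
          = {at(lab), open(d_dock_kitchen), open(d_kitchen_lab)}

== RESULT ==
["at(lab)", "open(d_dock_kitchen)", "open(d_kitchen_lab)"]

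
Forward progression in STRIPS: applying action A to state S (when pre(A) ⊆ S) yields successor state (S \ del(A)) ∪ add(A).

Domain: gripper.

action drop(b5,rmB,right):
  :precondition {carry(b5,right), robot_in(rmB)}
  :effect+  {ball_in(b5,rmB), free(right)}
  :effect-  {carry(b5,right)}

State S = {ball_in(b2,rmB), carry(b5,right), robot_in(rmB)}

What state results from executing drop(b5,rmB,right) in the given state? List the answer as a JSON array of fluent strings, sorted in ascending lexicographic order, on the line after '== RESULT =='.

Progress:
  pre ⊆ S: {carry(b5,right), robot_in(rmB)} ⊆ S  — applicable
  S \ del = {ball_in(b2,rmB), robot_in(rmB)}
  ∪ add   = {ball_in(b2,rmB), ball_in(b5,rmB), free(right), robot_in(rmB)}

== RESULT ==
["ball_in(b2,rmB)", "ball_in(b5,rmB)", "free(right)", "robot_in(rmB)"]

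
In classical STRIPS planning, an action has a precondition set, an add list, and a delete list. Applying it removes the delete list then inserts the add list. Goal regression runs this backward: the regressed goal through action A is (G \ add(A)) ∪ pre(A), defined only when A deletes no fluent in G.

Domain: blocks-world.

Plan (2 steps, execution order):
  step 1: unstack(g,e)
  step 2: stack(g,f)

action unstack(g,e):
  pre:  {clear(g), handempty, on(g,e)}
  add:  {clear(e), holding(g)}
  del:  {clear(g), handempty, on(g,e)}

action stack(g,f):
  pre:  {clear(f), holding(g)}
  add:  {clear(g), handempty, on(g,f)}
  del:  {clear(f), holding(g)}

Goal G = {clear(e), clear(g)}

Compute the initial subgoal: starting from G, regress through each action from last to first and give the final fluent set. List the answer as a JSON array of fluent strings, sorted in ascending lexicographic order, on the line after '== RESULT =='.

Work backward from the goal:
  through step 2 (stack(g,f)): drop {clear(g)}, keep {clear(e)}, require {clear(f), holding(g)}
    → {clear(e), clear(f), holding(g)}
  through step 1 (unstack(g,e)): drop {clear(e), holding(g)}, keep {clear(f)}, require {clear(g), handempty, on(g,e)}
    → {clear(f), clear(g), handempty, on(g,e)}

== RESULT ==
["clear(f)", "clear(g)", "handempty", "on(g,e)"]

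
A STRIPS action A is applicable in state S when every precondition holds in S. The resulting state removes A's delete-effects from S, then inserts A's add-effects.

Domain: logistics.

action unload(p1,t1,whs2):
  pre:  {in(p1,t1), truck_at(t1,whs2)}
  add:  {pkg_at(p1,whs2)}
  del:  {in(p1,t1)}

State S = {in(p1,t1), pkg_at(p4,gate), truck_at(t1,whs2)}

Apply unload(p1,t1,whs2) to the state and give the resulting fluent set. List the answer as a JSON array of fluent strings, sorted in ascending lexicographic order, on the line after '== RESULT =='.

Compute (S \ del) ∪ add:
  pre ⊆ S: {in(p1,t1), truck_at(t1,whs2)} ⊆ S  — applicable
  S \ del = {pkg_at(p4,gate), truck_at(t1,whs2)}
  ∪ add   = {pkg_at(p1,whs2), pkg_at(p4,gate), truck_at(t1,whs2)}

== RESULT ==
["pkg_at(p1,whs2)", "pkg_at(p4,gate)", "truck_at(t1,whs2)"]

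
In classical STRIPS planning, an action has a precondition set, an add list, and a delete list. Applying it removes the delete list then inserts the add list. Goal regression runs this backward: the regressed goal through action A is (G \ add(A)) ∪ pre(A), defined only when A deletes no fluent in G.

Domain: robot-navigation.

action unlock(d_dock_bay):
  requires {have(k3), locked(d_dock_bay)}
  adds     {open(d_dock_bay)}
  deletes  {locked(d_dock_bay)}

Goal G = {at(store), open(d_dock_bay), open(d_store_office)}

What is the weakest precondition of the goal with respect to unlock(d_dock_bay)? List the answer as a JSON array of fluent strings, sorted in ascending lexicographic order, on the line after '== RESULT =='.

Compute (G \ add) ∪ pre:
  G ∩ del = {}  (empty — regression defined)
  G \ add = {at(store), open(d_dock_bay), open(d_store_office)} \ {open(d_dock_bay)} = {at(store), open(d_store_office)}
  ∪ pre   = {at(store), open(d_store_office)} ∪ {have(k3), locked(d_dock_bay)}
          = {at(store), have(k3), locked(d_dock_bay), open(d_store_office)}

== RESULT ==
["at(store)", "have(k3)", "locked(d_dock_bay)", "open(d_store_office)"]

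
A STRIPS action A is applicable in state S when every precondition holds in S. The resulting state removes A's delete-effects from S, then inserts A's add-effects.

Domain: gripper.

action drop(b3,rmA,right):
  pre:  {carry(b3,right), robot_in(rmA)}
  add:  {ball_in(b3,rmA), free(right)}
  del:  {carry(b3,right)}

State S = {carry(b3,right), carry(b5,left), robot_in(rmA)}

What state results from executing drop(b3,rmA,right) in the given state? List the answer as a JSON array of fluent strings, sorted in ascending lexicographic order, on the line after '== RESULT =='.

Compute (S \ del) ∪ add:
  pre ⊆ S: {carry(b3,right), robot_in(rmA)} ⊆ S  — applicable
  S \ del = {carry(b5,left), robot_in(rmA)}
  ∪ add   = {ball_in(b3,rmA), carry(b5,left), free(right), robot_in(rmA)}

== RESULT ==
["ball_in(b3,rmA)", "carry(b5,left)", "free(right)", "robot_in(rmA)"]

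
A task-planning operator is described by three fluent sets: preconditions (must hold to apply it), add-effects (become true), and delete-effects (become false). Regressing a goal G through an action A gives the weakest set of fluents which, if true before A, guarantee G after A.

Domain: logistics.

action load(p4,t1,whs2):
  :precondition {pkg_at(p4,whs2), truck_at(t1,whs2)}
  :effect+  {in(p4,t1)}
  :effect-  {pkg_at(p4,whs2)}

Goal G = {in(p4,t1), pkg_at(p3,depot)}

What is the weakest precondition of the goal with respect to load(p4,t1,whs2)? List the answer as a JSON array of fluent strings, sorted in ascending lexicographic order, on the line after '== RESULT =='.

Compute (G \ add) ∪ pre:
  G ∩ del = {}  (empty — regression defined)
  G \ add = {in(p4,t1), pkg_at(p3,depot)} \ {in(p4,t1)} = {pkg_at(p3,depot)}
  ∪ pre   = {pkg_at(p3,depot)} ∪ {pkg_at(p4,whs2), truck_at(t1,whs2)}
          = {pkg_at(p3,depot), pkg_at(p4,whs2), truck_at(t1,whs2)}

== RESULT ==
["pkg_at(p3,depot)", "pkg_at(p4,whs2)", "truck_at(t1,whs2)"]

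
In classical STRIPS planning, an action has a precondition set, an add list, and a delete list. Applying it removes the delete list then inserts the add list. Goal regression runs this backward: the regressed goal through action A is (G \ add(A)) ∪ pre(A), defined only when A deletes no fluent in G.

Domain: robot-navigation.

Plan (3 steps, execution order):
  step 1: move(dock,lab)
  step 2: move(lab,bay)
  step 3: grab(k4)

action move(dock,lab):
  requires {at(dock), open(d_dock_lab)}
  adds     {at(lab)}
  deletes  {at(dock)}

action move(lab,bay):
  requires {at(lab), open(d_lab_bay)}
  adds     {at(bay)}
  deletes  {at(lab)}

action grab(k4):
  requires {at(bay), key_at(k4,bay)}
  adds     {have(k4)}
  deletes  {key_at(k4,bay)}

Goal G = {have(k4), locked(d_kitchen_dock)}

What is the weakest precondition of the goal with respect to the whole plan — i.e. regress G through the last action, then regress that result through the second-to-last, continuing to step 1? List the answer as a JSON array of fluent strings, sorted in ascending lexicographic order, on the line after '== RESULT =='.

Work backward from the goal:
  through step 3 (grab(k4)): drop {have(k4)}, keep {locked(d_kitchen_dock)}, require {at(bay), key_at(k4,bay)}
    → {at(bay), key_at(k4,bay), locked(d_kitchen_dock)}
  through step 2 (move(lab,bay)): drop {at(bay)}, keep {key_at(k4,bay), locked(d_kitchen_dock)}, require {at(lab), open(d_lab_bay)}
    → {at(lab), key_at(k4,bay), locked(d_kitchen_dock), open(d_lab_bay)}
  through step 1 (move(dock,lab)): drop {at(lab)}, keep {key_at(k4,bay), locked(d_kitchen_dock), open(d_lab_bay)}, require {at(dock), open(d_dock_lab)}
    → {at(dock), key_at(k4,bay), locked(d_kitchen_dock), open(d_dock_lab), open(d_lab_bay)}

== RESULT ==
["at(dock)", "key_at(k4,bay)", "locked(d_kitchen_dock)", "open(d_dock_lab)", "open(d_lab_bay)"]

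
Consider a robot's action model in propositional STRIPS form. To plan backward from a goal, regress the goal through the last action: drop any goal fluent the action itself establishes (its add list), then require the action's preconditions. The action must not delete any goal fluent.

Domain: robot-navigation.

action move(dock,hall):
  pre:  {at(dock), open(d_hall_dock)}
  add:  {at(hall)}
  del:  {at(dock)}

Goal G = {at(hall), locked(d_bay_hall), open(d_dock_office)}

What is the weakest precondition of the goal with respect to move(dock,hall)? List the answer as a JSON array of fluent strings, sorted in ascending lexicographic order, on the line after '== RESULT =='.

Regress:
  G ∩ del = {}  (empty — regression defined)
  G \ add = {at(hall), locked(d_bay_hall), open(d_dock_office)} \ {at(hall)} = {locked(d_bay_hall), open(d_dock_office)}
  ∪ pre   = {locked(d_bay_hall), open(d_dock_office)} ∪ {at(dock), open(d_hall_dock)}
          = {at(dock), locked(d_bay_hall), open(d_dock_office), open(d_hall_dock)}

== RESULT ==
["at(dock)", "locked(d_bay_hall)", "open(d_dock_office)", "open(d_hall_dock)"]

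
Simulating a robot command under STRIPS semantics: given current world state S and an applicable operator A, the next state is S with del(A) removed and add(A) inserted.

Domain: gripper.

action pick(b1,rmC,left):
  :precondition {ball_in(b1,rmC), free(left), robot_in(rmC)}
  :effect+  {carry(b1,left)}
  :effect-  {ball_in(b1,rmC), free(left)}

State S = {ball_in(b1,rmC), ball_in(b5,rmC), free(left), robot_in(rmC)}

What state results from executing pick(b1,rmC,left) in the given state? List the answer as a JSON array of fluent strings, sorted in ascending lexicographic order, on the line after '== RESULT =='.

Progress:
  pre ⊆ S: {ball_in(b1,rmC), free(left), robot_in(rmC)} ⊆ S  — applicable
  S \ del = {ball_in(b5,rmC), robot_in(rmC)}
  ∪ add   = {ball_in(b5,rmC), carry(b1,left), robot_in(rmC)}

== RESULT ==
["ball_in(b5,rmC)", "carry(b1,left)", "robot_in(rmC)"]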